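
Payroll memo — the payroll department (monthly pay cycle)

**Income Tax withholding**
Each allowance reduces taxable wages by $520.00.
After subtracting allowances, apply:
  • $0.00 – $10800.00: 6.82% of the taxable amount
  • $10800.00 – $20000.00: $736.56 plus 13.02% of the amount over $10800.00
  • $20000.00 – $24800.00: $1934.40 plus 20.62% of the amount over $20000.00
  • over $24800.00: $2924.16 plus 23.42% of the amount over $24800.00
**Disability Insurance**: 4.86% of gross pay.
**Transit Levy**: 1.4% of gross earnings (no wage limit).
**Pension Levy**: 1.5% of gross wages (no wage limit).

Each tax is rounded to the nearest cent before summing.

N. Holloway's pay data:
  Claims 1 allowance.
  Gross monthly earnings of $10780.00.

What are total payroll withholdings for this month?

Income Tax: taxable = $10780.00 − 1×$520.00 = $10260.00
  6.82% × $10260.00 = $699.73
Disability Insurance: 4.86% × $10780.00 = $523.91
Transit Levy: 1.4% × $10780.00 = $150.92
Pension Levy: 1.5% × $10780.00 = $161.70
Total: $699.73 + $523.91 + $150.92 + $161.70 = $1536.26

$1536.26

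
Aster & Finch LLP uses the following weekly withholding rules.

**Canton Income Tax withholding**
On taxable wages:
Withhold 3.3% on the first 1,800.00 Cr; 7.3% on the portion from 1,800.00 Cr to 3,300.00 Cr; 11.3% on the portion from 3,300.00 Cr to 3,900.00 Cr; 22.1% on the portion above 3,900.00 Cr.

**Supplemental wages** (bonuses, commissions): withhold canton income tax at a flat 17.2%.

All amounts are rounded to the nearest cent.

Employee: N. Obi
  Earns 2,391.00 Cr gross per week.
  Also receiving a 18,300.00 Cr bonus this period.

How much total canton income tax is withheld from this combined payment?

Canton Income Tax: taxable = 2,391.00 Cr
  59.40 Cr + 7.3% × (2,391.00 Cr − 1,800.00 Cr) = 59.40 Cr + 7.3% × 591.00 Cr = 102.54 Cr
Supplemental (17.2% flat on bonus): 17.2% × 18,300.00 Cr = 3,147.60 Cr
Total canton income tax: 102.54 Cr + 3,147.60 Cr = 3,250.14 Cr

3,250.14 Cr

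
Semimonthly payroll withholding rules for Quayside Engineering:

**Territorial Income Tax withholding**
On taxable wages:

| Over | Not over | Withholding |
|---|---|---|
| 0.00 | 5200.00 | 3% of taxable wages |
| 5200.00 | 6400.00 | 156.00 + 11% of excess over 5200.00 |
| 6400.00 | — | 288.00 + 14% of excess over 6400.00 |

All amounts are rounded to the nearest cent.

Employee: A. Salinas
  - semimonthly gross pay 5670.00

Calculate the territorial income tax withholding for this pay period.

Territorial Income Tax: taxable = 5670.00
  156.00 + 11% × (5670.00 − 5200.00) = 156.00 + 11% × 470.00 = 207.70

207.70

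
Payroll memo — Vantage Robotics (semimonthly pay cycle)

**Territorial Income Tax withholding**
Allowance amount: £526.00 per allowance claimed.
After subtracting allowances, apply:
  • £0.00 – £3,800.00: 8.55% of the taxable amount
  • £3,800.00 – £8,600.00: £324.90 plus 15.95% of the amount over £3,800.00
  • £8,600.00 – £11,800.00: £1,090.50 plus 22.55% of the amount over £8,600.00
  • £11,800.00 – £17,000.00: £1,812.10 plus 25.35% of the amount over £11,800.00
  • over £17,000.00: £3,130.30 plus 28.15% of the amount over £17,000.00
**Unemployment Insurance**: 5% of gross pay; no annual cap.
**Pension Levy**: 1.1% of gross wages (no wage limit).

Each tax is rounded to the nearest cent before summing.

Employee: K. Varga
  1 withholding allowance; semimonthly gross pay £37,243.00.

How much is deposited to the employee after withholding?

Territorial Income Tax: taxable = £37,243.00 − 1×£526.00 = £36,717.00
  £3,130.30 + 28.15% × (£36,717.00 − £17,000.00) = £3,130.30 + 28.15% × £19,717.00 = £8,680.64
Unemployment Insurance: 5% × £37,243.00 = £1,862.15
Pension Levy: 1.1% × £37,243.00 = £409.67
Total withheld: £8,680.64 + £1,862.15 + £409.67 = £10,952.46
Net pay: £37,243.00 − £10,952.46 = £26,290.54

£26,290.54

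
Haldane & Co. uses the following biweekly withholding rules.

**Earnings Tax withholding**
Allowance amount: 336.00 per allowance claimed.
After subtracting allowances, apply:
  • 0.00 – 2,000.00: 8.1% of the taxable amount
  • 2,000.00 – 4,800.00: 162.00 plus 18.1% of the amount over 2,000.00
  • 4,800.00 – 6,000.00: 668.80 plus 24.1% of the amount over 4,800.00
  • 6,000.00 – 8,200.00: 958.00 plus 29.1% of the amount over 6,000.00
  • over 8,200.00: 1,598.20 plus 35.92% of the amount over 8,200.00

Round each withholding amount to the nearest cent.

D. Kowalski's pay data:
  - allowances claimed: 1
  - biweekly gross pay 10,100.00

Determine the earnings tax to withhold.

Earnings Tax: taxable = 10,100.00 − 1×336.00 = 9,764.00
  1,598.20 + 35.92% × (9,764.00 − 8,200.00) = 1,598.20 + 35.92% × 1,564.00 = 2,159.99

2,159.99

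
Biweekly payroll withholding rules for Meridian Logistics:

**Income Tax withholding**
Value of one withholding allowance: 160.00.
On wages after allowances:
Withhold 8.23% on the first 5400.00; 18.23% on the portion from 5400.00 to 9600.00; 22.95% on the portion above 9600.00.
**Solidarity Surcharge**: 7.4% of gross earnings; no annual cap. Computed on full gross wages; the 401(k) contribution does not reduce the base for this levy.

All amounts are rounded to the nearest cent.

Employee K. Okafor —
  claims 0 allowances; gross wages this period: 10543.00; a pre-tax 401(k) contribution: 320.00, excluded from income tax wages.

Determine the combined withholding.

2133.24

Income Tax: taxable = 10543.00 − 320.00 = 10223.00
  1210.08 + 22.95% × (10223.00 − 9600.00) = 1210.08 + 22.95% × 623.00 = 1353.06
Solidarity Surcharge: 7.4% × 10543.00 = 780.18
Total: 1353.06 + 780.18 = 2133.24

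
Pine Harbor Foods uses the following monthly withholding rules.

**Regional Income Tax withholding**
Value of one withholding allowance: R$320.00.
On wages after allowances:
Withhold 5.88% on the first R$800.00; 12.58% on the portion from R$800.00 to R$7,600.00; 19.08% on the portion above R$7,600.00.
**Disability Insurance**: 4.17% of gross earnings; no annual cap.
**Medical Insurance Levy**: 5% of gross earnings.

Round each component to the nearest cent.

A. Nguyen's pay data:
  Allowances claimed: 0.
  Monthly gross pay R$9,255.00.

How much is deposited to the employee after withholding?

Regional Income Tax: taxable = R$9,255.00
  R$902.48 + 19.08% × (R$9,255.00 − R$7,600.00) = R$902.48 + 19.08% × R$1,655.00 = R$1,218.25
Disability Insurance: 4.17% × R$9,255.00 = R$385.93
Medical Insurance Levy: 5% × R$9,255.00 = R$462.75
Total withheld: R$1,218.25 + R$385.93 + R$462.75 = R$2,066.93
Net pay: R$9,255.00 − R$2,066.93 = R$7,188.07

R$7,188.07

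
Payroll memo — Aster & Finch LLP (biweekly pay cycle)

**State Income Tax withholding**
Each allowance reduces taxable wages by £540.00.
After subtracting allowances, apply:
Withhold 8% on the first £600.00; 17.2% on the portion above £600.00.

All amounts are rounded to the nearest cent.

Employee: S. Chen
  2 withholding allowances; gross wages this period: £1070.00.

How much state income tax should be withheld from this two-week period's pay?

State Income Tax: taxable = £1070.00 − 2×£540.00 = £-10.00
  Taxable ≤ 0 → £0.00

£0.00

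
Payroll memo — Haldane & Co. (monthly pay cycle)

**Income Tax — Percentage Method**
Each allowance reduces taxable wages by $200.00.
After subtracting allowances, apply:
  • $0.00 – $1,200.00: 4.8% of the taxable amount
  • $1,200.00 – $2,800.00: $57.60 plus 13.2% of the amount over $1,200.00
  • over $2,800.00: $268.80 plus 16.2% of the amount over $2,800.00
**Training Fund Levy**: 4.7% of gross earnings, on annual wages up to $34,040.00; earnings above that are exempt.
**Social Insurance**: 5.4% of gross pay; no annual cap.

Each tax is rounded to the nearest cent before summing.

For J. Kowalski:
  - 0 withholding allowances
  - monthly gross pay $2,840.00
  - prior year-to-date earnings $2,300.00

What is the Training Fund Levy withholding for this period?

Training Fund Levy: 4.7% × $2,840.00 = $133.48

$133.48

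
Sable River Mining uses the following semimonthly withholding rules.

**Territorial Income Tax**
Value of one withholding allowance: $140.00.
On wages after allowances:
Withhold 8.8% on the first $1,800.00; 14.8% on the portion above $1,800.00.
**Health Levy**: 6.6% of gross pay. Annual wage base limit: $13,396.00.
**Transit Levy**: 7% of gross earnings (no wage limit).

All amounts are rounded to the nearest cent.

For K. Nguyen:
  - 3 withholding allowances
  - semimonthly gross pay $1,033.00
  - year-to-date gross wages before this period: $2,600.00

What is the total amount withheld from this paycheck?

$194.43

Territorial Income Tax: taxable = $1,033.00 − 3×$140.00 = $613.00
  8.8% × $613.00 = $53.94
Health Levy: 6.6% × $1,033.00 = $68.18
Transit Levy: 7% × $1,033.00 = $72.31
Total: $53.94 + $68.18 + $72.31 = $194.43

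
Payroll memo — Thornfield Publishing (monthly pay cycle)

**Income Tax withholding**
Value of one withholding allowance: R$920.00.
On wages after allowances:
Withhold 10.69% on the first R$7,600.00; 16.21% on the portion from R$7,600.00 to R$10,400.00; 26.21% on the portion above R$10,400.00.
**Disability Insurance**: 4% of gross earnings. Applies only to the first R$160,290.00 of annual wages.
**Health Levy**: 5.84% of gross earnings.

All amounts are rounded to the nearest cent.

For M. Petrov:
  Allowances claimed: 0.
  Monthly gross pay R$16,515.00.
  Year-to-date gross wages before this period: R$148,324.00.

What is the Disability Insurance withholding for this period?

Disability Insurance: cap R$160,290.00 − YTD R$148,324.00 = R$11,966.00 subject; 4% × R$11,966.00 = R$478.64

R$478.64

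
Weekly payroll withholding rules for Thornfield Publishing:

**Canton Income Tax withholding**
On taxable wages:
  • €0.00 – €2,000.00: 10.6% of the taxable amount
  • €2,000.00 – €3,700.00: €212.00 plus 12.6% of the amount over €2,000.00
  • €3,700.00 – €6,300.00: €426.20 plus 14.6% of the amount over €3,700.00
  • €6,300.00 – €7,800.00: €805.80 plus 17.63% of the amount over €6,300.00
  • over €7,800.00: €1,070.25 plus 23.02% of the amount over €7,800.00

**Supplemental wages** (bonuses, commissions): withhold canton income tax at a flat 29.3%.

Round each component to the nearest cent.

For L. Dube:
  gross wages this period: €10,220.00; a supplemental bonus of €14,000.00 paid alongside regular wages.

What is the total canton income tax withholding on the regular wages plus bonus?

Canton Income Tax: taxable = €10,220.00
  €1,070.25 + 23.02% × (€10,220.00 − €7,800.00) = €1,070.25 + 23.02% × €2,420.00 = €1,627.33
Supplemental (29.3% flat on bonus): 29.3% × €14,000.00 = €4,102.00
Total canton income tax: €1,627.33 + €4,102.00 = €5,729.33

€5,729.33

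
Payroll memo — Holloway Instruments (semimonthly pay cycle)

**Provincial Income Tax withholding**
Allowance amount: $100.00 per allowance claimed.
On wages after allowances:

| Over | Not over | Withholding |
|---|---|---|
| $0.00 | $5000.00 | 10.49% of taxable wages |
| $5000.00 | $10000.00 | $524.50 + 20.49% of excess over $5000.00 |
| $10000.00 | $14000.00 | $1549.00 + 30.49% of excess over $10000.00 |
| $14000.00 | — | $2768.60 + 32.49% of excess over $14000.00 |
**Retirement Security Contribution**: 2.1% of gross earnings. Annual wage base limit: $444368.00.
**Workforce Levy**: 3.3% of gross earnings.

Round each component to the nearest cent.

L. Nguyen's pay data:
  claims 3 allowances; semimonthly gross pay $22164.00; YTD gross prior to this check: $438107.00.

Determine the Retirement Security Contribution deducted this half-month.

Retirement Security Contribution: cap $444368.00 − YTD $438107.00 = $6261.00 subject; 2.1% × $6261.00 = $131.48

$131.48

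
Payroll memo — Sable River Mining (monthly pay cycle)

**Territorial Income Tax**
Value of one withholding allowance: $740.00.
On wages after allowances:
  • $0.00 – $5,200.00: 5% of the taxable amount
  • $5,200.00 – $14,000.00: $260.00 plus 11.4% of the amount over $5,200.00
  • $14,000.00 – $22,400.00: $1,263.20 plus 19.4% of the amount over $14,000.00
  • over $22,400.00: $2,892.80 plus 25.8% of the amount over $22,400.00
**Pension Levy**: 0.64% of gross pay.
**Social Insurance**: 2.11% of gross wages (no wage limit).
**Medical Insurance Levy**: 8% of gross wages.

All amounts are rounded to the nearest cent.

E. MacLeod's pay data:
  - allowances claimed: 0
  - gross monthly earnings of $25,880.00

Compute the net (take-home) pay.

$19,307.26

Territorial Income Tax: taxable = $25,880.00
  $2,892.80 + 25.8% × ($25,880.00 − $22,400.00) = $2,892.80 + 25.8% × $3,480.00 = $3,790.64
Pension Levy: 0.64% × $25,880.00 = $165.63
Social Insurance: 2.11% × $25,880.00 = $546.07
Medical Insurance Levy: 8% × $25,880.00 = $2,070.40
Total withheld: $3,790.64 + $165.63 + $546.07 + $2,070.40 = $6,572.74
Net pay: $25,880.00 − $6,572.74 = $19,307.26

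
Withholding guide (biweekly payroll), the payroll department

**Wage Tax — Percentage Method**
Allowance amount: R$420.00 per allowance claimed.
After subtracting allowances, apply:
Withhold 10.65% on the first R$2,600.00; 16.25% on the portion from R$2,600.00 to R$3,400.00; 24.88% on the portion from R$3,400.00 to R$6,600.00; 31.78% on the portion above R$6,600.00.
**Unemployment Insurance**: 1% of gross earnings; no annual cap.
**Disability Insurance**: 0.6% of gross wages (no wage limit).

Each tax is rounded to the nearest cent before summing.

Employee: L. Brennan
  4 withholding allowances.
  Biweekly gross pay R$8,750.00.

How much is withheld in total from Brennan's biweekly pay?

Wage Tax: taxable = R$8,750.00 − 4×R$420.00 = R$7,070.00
  R$1,203.06 + 31.78% × (R$7,070.00 − R$6,600.00) = R$1,203.06 + 31.78% × R$470.00 = R$1,352.43
Unemployment Insurance: 1% × R$8,750.00 = R$87.50
Disability Insurance: 0.6% × R$8,750.00 = R$52.50
Total: R$1,352.43 + R$87.50 + R$52.50 = R$1,492.43

R$1,492.43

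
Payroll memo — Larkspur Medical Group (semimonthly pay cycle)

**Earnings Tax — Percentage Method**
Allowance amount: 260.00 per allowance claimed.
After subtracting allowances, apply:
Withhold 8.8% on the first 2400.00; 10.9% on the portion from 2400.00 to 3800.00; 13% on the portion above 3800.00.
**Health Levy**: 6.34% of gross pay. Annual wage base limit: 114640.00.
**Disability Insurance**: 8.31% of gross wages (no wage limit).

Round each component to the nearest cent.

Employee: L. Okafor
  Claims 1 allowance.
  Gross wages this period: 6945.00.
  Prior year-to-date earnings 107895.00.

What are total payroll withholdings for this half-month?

Earnings Tax: taxable = 6945.00 − 1×260.00 = 6685.00
  363.80 + 13% × (6685.00 − 3800.00) = 363.80 + 13% × 2885.00 = 738.85
Health Levy: cap 114640.00 − YTD 107895.00 = 6745.00 subject; 6.34% × 6745.00 = 427.63
Disability Insurance: 8.31% × 6945.00 = 577.13
Total: 738.85 + 427.63 + 577.13 = 1743.61

1743.61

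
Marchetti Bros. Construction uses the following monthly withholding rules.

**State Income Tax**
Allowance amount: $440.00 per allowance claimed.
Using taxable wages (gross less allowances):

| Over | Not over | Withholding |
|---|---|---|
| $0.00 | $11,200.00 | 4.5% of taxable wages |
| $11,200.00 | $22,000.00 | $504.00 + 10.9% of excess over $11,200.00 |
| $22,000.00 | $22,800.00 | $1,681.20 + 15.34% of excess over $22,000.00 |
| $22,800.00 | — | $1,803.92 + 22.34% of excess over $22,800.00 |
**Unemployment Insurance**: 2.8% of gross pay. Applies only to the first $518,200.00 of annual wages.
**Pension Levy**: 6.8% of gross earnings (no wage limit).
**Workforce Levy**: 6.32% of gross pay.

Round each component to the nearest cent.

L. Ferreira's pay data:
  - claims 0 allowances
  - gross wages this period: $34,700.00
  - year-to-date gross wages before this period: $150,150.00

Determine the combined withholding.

$9,986.62

State Income Tax: taxable = $34,700.00
  $1,803.92 + 22.34% × ($34,700.00 − $22,800.00) = $1,803.92 + 22.34% × $11,900.00 = $4,462.38
Unemployment Insurance: 2.8% × $34,700.00 = $971.60
Pension Levy: 6.8% × $34,700.00 = $2,359.60
Workforce Levy: 6.32% × $34,700.00 = $2,193.04
Total: $4,462.38 + $971.60 + $2,359.60 + $2,193.04 = $9,986.62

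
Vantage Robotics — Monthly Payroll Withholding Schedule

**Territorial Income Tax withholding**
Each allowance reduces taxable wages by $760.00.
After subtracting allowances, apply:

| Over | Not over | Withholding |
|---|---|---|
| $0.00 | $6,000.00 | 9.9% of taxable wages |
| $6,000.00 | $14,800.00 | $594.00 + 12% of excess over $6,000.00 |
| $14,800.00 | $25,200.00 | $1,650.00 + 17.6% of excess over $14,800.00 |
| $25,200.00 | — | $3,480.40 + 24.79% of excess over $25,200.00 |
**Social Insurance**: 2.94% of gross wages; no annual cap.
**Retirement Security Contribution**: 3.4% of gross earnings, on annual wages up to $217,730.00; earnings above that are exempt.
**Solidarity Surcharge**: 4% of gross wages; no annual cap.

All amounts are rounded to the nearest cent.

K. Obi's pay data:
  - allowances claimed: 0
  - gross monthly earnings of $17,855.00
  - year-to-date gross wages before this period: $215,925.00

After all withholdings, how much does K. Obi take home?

Territorial Income Tax: taxable = $17,855.00
  $1,650.00 + 17.6% × ($17,855.00 − $14,800.00) = $1,650.00 + 17.6% × $3,055.00 = $2,187.68
Social Insurance: 2.94% × $17,855.00 = $524.94
Retirement Security Contribution: cap $217,730.00 − YTD $215,925.00 = $1,805.00 subject; 3.4% × $1,805.00 = $61.37
Solidarity Surcharge: 4% × $17,855.00 = $714.20
Total withheld: $2,187.68 + $524.94 + $61.37 + $714.20 = $3,488.19
Net pay: $17,855.00 − $3,488.19 = $14,366.81

$14,366.81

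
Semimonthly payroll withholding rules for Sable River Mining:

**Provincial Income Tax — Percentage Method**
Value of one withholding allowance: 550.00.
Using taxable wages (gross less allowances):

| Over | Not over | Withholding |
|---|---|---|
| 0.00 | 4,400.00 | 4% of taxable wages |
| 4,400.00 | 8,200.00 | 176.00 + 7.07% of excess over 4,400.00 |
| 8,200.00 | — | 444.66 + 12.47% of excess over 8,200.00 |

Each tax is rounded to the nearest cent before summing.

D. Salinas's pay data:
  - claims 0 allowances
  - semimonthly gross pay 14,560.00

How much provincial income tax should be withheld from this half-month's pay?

1,237.75

Provincial Income Tax: taxable = 14,560.00
  444.66 + 12.47% × (14,560.00 − 8,200.00) = 444.66 + 12.47% × 6,360.00 = 1,237.75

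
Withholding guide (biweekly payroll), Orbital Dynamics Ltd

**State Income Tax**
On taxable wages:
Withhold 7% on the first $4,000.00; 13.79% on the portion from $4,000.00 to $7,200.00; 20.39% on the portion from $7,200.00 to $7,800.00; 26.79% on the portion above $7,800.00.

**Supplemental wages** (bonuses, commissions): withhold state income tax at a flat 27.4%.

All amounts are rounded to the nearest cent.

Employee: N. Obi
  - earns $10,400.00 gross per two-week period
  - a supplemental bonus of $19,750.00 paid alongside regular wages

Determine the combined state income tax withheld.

$6,951.66

State Income Tax: taxable = $10,400.00
  $843.62 + 26.79% × ($10,400.00 − $7,800.00) = $843.62 + 26.79% × $2,600.00 = $1,540.16
Supplemental (27.4% flat on bonus): 27.4% × $19,750.00 = $5,411.50
Total state income tax: $1,540.16 + $5,411.50 = $6,951.66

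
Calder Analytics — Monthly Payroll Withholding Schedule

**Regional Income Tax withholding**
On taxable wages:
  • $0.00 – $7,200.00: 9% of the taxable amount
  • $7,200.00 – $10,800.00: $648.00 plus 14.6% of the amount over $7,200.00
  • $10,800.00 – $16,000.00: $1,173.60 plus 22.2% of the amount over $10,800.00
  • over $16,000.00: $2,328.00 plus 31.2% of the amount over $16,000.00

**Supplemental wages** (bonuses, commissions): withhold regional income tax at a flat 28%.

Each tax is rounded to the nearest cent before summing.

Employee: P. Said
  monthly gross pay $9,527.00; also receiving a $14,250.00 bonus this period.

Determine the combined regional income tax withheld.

$4,977.74

Regional Income Tax: taxable = $9,527.00
  $648.00 + 14.6% × ($9,527.00 − $7,200.00) = $648.00 + 14.6% × $2,327.00 = $987.74
Supplemental (28% flat on bonus): 28% × $14,250.00 = $3,990.00
Total regional income tax: $987.74 + $3,990.00 = $4,977.74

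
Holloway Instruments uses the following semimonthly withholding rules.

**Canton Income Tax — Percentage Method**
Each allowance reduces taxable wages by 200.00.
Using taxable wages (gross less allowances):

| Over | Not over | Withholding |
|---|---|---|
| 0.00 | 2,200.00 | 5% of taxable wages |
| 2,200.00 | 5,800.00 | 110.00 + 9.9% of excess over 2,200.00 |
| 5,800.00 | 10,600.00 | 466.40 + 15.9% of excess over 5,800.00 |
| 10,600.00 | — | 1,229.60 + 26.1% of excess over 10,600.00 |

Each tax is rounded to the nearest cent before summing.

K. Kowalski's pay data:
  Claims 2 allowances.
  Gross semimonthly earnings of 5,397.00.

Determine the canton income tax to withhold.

386.90

Canton Income Tax: taxable = 5,397.00 − 2×200.00 = 4,997.00
  110.00 + 9.9% × (4,997.00 − 2,200.00) = 110.00 + 9.9% × 2,797.00 = 386.90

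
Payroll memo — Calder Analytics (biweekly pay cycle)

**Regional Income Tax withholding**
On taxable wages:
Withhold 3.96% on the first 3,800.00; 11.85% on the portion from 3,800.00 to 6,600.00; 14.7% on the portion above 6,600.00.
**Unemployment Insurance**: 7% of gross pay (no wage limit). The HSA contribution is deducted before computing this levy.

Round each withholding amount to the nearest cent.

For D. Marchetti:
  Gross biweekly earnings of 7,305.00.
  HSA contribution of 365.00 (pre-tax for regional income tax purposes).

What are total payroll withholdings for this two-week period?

1,018.06

Regional Income Tax: taxable = 7,305.00 − 365.00 = 6,940.00
  482.28 + 14.7% × (6,940.00 − 6,600.00) = 482.28 + 14.7% × 340.00 = 532.26
Unemployment Insurance: 7% × 6,940.00 = 485.80
Total: 532.26 + 485.80 = 1,018.06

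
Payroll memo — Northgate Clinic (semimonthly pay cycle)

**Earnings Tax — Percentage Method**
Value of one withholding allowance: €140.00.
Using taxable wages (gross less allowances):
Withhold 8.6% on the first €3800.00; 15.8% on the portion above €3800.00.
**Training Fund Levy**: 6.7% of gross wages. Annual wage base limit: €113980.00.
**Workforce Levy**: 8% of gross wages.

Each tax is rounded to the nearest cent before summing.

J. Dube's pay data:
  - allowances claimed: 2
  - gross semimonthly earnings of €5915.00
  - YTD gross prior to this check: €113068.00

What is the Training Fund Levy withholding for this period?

€61.10

Training Fund Levy: cap €113980.00 − YTD €113068.00 = €912.00 subject; 6.7% × €912.00 = €61.10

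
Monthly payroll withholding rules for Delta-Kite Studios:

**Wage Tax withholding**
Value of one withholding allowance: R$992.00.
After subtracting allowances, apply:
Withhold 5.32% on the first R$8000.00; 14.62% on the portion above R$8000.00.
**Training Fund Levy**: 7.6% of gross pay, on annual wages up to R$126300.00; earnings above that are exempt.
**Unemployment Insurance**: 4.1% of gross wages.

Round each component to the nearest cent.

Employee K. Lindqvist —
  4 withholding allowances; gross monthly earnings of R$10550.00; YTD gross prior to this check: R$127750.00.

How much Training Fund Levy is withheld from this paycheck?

Training Fund Levy: YTD R$127750.00 ≥ cap R$126300.00 → R$0.00

R$0.00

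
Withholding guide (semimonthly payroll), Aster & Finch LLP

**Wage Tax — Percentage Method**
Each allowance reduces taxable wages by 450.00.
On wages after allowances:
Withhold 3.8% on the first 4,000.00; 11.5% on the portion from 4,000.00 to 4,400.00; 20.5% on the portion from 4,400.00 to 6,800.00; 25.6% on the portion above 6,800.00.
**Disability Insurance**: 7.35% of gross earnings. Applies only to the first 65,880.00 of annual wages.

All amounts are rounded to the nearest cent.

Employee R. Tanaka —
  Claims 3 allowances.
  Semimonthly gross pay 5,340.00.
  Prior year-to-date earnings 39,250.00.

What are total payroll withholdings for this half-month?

Wage Tax: taxable = 5,340.00 − 3×450.00 = 3,990.00
  3.8% × 3,990.00 = 151.62
Disability Insurance: 7.35% × 5,340.00 = 392.49
Total: 151.62 + 392.49 = 544.11

544.11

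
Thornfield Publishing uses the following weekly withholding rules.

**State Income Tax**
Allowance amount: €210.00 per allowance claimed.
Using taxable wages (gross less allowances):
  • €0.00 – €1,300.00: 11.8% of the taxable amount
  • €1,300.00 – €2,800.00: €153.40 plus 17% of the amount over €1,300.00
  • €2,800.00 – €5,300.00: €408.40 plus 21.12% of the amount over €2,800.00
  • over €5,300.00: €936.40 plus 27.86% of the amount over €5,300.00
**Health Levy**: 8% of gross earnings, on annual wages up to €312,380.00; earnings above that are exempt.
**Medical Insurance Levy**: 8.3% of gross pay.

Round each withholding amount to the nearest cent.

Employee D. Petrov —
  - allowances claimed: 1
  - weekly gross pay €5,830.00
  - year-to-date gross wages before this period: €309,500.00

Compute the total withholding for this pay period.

State Income Tax: taxable = €5,830.00 − 1×€210.00 = €5,620.00
  €936.40 + 27.86% × (€5,620.00 − €5,300.00) = €936.40 + 27.86% × €320.00 = €1,025.55
Health Levy: cap €312,380.00 − YTD €309,500.00 = €2,880.00 subject; 8% × €2,880.00 = €230.40
Medical Insurance Levy: 8.3% × €5,830.00 = €483.89
Total: €1,025.55 + €230.40 + €483.89 = €1,739.84

€1,739.84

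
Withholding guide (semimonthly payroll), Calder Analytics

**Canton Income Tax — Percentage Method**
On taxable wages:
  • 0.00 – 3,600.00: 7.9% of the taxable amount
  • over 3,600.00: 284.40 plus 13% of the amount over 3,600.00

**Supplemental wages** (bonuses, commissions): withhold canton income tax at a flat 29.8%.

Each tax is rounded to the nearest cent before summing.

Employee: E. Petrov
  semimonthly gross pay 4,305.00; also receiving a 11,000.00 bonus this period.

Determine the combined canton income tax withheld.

Canton Income Tax: taxable = 4,305.00
  284.40 + 13% × (4,305.00 − 3,600.00) = 284.40 + 13% × 705.00 = 376.05
Supplemental (29.8% flat on bonus): 29.8% × 11,000.00 = 3,278.00
Total canton income tax: 376.05 + 3,278.00 = 3,654.05

3,654.05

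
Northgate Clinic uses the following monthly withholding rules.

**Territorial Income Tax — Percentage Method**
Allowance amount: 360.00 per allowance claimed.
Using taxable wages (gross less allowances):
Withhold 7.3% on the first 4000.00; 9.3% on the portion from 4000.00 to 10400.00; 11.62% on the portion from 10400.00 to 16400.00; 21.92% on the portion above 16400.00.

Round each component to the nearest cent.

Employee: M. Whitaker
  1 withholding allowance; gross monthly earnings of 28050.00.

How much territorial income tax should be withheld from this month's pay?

Territorial Income Tax: taxable = 28050.00 − 1×360.00 = 27690.00
  1584.40 + 21.92% × (27690.00 − 16400.00) = 1584.40 + 21.92% × 11290.00 = 4059.17

4059.17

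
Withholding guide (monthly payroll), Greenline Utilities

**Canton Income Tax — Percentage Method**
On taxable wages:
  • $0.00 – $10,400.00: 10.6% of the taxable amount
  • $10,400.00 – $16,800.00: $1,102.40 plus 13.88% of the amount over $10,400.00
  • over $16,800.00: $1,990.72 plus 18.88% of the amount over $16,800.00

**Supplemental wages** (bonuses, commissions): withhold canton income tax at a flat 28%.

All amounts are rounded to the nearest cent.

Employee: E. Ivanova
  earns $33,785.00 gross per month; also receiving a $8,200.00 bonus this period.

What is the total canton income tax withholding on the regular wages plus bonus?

Canton Income Tax: taxable = $33,785.00
  $1,990.72 + 18.88% × ($33,785.00 − $16,800.00) = $1,990.72 + 18.88% × $16,985.00 = $5,197.49
Supplemental (28% flat on bonus): 28% × $8,200.00 = $2,296.00
Total canton income tax: $5,197.49 + $2,296.00 = $7,493.49

$7,493.49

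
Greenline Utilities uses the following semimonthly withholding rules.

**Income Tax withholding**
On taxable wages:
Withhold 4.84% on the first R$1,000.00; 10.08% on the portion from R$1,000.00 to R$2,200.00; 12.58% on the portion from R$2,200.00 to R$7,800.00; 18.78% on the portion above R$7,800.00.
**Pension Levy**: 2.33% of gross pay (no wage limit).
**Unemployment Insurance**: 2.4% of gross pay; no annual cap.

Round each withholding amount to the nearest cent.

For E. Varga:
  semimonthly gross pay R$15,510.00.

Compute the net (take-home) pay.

R$12,454.60

Income Tax: taxable = R$15,510.00
  R$873.84 + 18.78% × (R$15,510.00 − R$7,800.00) = R$873.84 + 18.78% × R$7,710.00 = R$2,321.78
Pension Levy: 2.33% × R$15,510.00 = R$361.38
Unemployment Insurance: 2.4% × R$15,510.00 = R$372.24
Total withheld: R$2,321.78 + R$361.38 + R$372.24 = R$3,055.40
Net pay: R$15,510.00 − R$3,055.40 = R$12,454.60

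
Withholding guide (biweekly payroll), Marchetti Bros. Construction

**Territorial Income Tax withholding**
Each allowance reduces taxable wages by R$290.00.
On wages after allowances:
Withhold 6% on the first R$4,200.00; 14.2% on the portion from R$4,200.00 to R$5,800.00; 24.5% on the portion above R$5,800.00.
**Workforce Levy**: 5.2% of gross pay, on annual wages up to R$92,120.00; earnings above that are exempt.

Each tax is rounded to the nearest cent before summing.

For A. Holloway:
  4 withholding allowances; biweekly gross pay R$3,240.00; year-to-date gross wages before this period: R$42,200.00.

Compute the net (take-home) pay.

R$2,946.72

Territorial Income Tax: taxable = R$3,240.00 − 4×R$290.00 = R$2,080.00
  6% × R$2,080.00 = R$124.80
Workforce Levy: 5.2% × R$3,240.00 = R$168.48
Total withheld: R$124.80 + R$168.48 = R$293.28
Net pay: R$3,240.00 − R$293.28 = R$2,946.72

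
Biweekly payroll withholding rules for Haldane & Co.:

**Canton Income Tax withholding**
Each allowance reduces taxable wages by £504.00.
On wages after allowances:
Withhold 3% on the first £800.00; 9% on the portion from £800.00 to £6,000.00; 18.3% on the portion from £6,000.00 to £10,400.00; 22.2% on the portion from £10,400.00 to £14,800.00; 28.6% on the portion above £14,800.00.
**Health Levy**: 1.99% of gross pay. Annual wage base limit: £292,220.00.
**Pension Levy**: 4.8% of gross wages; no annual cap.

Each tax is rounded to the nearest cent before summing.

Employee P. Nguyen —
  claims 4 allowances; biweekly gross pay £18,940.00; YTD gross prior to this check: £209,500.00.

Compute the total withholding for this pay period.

Canton Income Tax: taxable = £18,940.00 − 4×£504.00 = £16,924.00
  £2,274.00 + 28.6% × (£16,924.00 − £14,800.00) = £2,274.00 + 28.6% × £2,124.00 = £2,881.46
Health Levy: 1.99% × £18,940.00 = £376.91
Pension Levy: 4.8% × £18,940.00 = £909.12
Total: £2,881.46 + £376.91 + £909.12 = £4,167.49

£4,167.49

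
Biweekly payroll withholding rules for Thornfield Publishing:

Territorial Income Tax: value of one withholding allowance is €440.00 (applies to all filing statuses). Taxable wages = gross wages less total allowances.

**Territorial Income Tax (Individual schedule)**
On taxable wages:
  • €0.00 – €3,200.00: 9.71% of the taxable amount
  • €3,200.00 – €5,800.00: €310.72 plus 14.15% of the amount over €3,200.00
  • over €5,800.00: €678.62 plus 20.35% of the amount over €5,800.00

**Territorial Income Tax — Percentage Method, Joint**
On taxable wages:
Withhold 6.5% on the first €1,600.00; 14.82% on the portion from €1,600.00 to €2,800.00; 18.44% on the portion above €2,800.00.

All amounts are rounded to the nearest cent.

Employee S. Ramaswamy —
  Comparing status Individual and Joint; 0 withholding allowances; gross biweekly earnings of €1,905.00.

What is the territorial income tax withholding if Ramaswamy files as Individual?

Territorial Income Tax (Individual): taxable = €1,905.00
  9.71% × €1,905.00 = €184.98

€184.98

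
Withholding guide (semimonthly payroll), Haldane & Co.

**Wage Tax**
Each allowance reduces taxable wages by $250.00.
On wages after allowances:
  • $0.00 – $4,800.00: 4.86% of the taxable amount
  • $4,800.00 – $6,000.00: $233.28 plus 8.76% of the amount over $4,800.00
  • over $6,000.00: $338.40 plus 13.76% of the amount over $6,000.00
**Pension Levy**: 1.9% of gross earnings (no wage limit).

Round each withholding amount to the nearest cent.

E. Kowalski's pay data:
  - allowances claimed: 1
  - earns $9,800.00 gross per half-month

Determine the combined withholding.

$1,013.08

Wage Tax: taxable = $9,800.00 − 1×$250.00 = $9,550.00
  $338.40 + 13.76% × ($9,550.00 − $6,000.00) = $338.40 + 13.76% × $3,550.00 = $826.88
Pension Levy: 1.9% × $9,800.00 = $186.20
Total: $826.88 + $186.20 = $1,013.08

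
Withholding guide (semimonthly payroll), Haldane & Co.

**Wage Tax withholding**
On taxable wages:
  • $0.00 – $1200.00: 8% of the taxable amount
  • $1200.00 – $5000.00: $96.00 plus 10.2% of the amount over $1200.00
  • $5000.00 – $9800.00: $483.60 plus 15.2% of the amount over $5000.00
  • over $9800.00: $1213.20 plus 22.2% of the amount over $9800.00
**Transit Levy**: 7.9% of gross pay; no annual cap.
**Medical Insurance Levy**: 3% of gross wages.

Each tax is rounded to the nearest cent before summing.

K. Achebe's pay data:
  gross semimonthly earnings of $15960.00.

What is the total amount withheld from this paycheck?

Wage Tax: taxable = $15960.00
  $1213.20 + 22.2% × ($15960.00 − $9800.00) = $1213.20 + 22.2% × $6160.00 = $2580.72
Transit Levy: 7.9% × $15960.00 = $1260.84
Medical Insurance Levy: 3% × $15960.00 = $478.80
Total: $2580.72 + $1260.84 + $478.80 = $4320.36

$4320.36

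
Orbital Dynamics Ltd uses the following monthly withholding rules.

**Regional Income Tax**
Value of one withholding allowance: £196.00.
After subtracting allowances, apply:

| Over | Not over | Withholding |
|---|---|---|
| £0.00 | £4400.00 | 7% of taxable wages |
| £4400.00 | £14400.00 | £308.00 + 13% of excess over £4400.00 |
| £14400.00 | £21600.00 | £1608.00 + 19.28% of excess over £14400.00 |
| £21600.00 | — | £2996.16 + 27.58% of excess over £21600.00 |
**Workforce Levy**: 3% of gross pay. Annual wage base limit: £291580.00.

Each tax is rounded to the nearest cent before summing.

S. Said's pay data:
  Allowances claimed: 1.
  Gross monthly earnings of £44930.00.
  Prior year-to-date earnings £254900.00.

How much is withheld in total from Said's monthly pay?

Regional Income Tax: taxable = £44930.00 − 1×£196.00 = £44734.00
  £2996.16 + 27.58% × (£44734.00 − £21600.00) = £2996.16 + 27.58% × £23134.00 = £9376.52
Workforce Levy: cap £291580.00 − YTD £254900.00 = £36680.00 subject; 3% × £36680.00 = £1100.40
Total: £9376.52 + £1100.40 = £10476.92

£10476.92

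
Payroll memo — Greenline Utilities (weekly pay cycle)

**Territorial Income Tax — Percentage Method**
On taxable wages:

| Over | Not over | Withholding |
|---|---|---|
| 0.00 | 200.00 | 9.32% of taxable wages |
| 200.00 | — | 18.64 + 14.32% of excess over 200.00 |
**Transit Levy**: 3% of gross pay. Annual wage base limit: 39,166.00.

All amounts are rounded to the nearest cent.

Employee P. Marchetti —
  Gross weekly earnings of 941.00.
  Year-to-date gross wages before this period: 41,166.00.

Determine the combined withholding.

Territorial Income Tax: taxable = 941.00
  18.64 + 14.32% × (941.00 − 200.00) = 18.64 + 14.32% × 741.00 = 124.75
Transit Levy: YTD 41,166.00 ≥ cap 39,166.00 → 0.00
Total: 124.75 + 0.00 = 124.75

124.75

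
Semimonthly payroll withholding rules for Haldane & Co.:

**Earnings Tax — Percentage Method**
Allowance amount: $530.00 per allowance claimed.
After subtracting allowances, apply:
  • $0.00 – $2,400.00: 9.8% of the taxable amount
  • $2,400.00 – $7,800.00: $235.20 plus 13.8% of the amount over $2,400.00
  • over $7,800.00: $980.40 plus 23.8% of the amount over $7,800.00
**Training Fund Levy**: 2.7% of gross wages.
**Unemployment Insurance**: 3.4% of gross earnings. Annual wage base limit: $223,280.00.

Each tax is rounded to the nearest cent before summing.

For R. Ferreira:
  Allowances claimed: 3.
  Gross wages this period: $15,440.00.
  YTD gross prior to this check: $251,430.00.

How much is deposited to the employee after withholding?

Earnings Tax: taxable = $15,440.00 − 3×$530.00 = $13,850.00
  $980.40 + 23.8% × ($13,850.00 − $7,800.00) = $980.40 + 23.8% × $6,050.00 = $2,420.30
Training Fund Levy: 2.7% × $15,440.00 = $416.88
Unemployment Insurance: YTD $251,430.00 ≥ cap $223,280.00 → $0.00
Total withheld: $2,420.30 + $416.88 + $0.00 = $2,837.18
Net pay: $15,440.00 − $2,837.18 = $12,602.82

$12,602.82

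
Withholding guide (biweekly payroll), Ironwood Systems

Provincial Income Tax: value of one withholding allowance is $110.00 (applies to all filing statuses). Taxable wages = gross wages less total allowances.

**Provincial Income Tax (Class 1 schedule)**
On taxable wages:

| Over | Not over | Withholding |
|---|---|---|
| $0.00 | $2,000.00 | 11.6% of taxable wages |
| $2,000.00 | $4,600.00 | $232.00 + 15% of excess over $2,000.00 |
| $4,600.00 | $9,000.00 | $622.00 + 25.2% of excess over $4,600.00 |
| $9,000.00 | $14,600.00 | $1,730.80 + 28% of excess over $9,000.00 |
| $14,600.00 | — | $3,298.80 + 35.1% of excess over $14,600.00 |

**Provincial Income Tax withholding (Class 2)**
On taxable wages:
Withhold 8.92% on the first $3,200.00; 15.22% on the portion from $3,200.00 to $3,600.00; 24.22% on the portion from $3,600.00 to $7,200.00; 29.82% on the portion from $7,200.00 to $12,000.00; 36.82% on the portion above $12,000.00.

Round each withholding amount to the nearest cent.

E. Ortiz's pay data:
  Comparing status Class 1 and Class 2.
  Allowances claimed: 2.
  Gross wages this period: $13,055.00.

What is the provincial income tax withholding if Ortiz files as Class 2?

$2,957.05

Provincial Income Tax (Class 2): taxable = $13,055.00 − 2×$110.00 = $12,835.00
  $2,649.60 + 36.82% × ($12,835.00 − $12,000.00) = $2,649.60 + 36.82% × $835.00 = $2,957.05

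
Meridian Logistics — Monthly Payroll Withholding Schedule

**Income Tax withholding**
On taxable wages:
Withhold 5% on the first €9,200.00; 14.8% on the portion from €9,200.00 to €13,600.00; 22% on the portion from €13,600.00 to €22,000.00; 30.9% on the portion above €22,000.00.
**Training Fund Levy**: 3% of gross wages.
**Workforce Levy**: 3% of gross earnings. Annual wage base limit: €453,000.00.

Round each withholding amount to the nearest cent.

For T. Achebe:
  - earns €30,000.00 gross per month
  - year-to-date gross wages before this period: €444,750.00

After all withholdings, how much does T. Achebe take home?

€23,421.30

Income Tax: taxable = €30,000.00
  €2,959.20 + 30.9% × (€30,000.00 − €22,000.00) = €2,959.20 + 30.9% × €8,000.00 = €5,431.20
Training Fund Levy: 3% × €30,000.00 = €900.00
Workforce Levy: cap €453,000.00 − YTD €444,750.00 = €8,250.00 subject; 3% × €8,250.00 = €247.50
Total withheld: €5,431.20 + €900.00 + €247.50 = €6,578.70
Net pay: €30,000.00 − €6,578.70 = €23,421.30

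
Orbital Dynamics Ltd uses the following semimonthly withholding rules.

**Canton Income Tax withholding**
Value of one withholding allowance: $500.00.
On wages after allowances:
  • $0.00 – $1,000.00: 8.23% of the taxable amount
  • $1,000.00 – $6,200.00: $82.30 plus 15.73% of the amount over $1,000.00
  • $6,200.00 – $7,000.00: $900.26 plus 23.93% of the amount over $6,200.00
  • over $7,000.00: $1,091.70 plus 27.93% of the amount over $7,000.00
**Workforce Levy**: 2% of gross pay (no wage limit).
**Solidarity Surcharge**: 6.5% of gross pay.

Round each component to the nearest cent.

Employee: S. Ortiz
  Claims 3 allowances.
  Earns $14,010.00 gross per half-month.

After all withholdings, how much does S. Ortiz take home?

Canton Income Tax: taxable = $14,010.00 − 3×$500.00 = $12,510.00
  $1,091.70 + 27.93% × ($12,510.00 − $7,000.00) = $1,091.70 + 27.93% × $5,510.00 = $2,630.64
Workforce Levy: 2% × $14,010.00 = $280.20
Solidarity Surcharge: 6.5% × $14,010.00 = $910.65
Total withheld: $2,630.64 + $280.20 + $910.65 = $3,821.49
Net pay: $14,010.00 − $3,821.49 = $10,188.51

$10,188.51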